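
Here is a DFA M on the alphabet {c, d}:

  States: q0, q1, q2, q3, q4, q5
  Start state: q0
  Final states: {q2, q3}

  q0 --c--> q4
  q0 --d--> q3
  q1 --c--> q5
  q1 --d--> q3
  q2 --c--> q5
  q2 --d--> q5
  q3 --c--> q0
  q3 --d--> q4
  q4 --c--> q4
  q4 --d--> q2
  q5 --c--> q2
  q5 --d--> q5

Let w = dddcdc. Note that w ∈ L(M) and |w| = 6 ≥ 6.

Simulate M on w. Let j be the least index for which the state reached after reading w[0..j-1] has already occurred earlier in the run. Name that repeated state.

q5

Run of M on w = d d d c d c:
  step 0: q0  (start)
  step 1: q3  (read d: q0→q3)
  step 2: q4  (read d: q3→q4)
  step 3: q2  (read d: q4→q2)
  step 4: q5  (read c: q2→q5)
  step 5: q5  (read d: q5→q5)   ← first repeat (q5 seen earlier)
  step 6: q2  (read c: q5→q2)

The earliest repeat is at step j = 5: M is in q5, which it already visited at step i = 4.
Pumping length from the standard proof: p = 6 (the number of states). The repeated state found above gives |xy| = j ≤ 6 and |y| = j − i ≥ 1.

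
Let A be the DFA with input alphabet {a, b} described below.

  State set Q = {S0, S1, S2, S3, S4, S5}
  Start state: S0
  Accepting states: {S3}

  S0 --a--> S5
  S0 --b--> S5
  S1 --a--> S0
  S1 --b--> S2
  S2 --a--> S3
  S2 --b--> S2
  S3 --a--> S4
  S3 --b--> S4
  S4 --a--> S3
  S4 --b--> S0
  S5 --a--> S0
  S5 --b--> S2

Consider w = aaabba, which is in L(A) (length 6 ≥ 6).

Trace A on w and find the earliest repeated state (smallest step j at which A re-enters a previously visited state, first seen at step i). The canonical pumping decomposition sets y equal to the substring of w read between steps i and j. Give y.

Run of A on w = a a a b b a:
  step 0: S0  (start)
  step 1: S5  (read a: S0→S5)
  step 2: S0  (read a: S5→S0)   ← first repeat (S0 seen earlier)
  step 3: S5  (read a: S0→S5)
  step 4: S2  (read b: S5→S2)
  step 5: S2  (read b: S2→S2)
  step 6: S3  (read a: S2→S3)

So i = 0, j = 2, giving x = w[0:0] = ε, y = w[0:2] = aa, z = w[2:6] = abba.
Check: |xy| = 2 ≤ 6 and |y| = 2 ≥ 1. Reading y takes A from S0 back to S0, so every xyⁱz is accepted.

aa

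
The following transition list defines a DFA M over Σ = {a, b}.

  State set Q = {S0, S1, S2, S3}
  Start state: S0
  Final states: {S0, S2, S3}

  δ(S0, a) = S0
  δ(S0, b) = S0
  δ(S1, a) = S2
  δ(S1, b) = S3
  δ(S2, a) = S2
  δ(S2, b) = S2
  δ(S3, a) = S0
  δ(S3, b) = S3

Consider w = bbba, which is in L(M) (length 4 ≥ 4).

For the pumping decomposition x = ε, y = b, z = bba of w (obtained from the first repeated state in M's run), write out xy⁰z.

xy⁰z = xz = ε·bba = bba.
Reading y = b takes M from S0 back to S0, so after x the machine is still in S0, and z then leads to the accepting state S0. Hence bba ∈ L(M).

bba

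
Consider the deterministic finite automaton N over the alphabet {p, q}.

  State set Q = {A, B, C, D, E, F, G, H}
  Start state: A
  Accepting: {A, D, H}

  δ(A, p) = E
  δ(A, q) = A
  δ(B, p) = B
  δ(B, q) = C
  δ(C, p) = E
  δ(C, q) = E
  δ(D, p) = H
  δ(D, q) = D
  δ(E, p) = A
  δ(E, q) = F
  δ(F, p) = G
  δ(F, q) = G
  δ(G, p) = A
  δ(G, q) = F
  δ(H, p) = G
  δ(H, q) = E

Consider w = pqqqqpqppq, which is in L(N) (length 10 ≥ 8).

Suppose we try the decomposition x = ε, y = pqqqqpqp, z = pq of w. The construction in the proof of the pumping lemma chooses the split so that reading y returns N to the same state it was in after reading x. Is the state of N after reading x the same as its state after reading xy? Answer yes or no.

no

Run of N on the first 8 characters of w = p q q q q p q p:
  step 0: A  (start)
  step 1: E  (read p: A→E)
  step 2: F  (read q: E→F)
  step 3: G  (read q: F→G)
  step 4: F  (read q: G→F)
  step 5: G  (read q: F→G)
  step 6: A  (read p: G→A)
  step 7: A  (read q: A→A)
  step 8: E  (read p: A→E)

After x (step 0): A. After xy (step 8): E.
They differ (A ≠ E), so y is not a cycle from the state after x; this split is not the one the pumping-lemma construction produces, and pumping y need not keep the string in L(N).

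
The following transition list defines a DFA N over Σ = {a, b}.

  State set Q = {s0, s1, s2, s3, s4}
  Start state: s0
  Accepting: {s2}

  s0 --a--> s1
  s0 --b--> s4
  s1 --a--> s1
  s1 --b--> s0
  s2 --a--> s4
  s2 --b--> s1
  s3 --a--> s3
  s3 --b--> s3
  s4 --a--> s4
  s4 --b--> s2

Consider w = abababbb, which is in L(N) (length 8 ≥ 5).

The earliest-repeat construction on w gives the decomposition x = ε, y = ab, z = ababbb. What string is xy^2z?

xy^2z = ε·ab·ab·ababbb = ababababbb.
Reading y = ab takes N from s0 back to s0, so after x·y·y the machine is still in s0, and z then leads to the accepting state s2. Hence ababababbb ∈ L(N).

ababababbb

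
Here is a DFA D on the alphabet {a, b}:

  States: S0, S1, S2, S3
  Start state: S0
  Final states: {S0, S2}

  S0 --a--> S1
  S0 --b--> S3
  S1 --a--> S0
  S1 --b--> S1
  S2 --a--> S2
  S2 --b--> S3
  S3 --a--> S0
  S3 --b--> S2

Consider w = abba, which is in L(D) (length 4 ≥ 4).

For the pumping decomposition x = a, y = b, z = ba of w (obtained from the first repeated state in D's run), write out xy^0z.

xy⁰z = xz = a·ba = aba.
Reading y = b takes D from S1 back to S1, so after x the machine is still in S1, and z then leads to the accepting state S0. Hence aba ∈ L(D).

aba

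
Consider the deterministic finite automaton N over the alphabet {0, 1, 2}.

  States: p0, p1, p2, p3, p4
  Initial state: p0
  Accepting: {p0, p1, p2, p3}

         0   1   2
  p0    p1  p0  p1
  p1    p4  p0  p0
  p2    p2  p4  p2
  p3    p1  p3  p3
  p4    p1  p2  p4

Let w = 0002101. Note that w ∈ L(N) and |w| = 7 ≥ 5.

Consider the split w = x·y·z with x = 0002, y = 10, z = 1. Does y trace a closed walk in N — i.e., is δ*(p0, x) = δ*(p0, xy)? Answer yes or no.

Run of N on the first 6 characters of w = 0 0 0 2 1 0:
  step 0: p0  (start)
  step 1: p1  (read 0: p0→p1)
  step 2: p4  (read 0: p1→p4)
  step 3: p1  (read 0: p4→p1)
  step 4: p0  (read 2: p1→p0)
  step 5: p0  (read 1: p0→p0)
  step 6: p1  (read 0: p0→p1)

After x (step 4): p0. After xy (step 6): p1.
They differ (p0 ≠ p1), so y is not a cycle from the state after x; this split is not the one the pumping-lemma construction produces, and pumping y need not keep the string in L(N).

no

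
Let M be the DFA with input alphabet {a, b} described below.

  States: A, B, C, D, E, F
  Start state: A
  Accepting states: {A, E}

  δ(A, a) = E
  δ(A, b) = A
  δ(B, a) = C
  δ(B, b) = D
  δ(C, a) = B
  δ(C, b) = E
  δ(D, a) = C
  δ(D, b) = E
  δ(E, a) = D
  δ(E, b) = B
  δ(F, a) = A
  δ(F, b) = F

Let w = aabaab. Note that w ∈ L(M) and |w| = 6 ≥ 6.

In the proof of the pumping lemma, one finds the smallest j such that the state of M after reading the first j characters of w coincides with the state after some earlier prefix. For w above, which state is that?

Run of M on w = a a b a a b:
  step 0: A  (start)
  step 1: E  (read a: A→E)
  step 2: D  (read a: E→D)
  step 3: E  (read b: D→E)   ← first repeat (E seen earlier)
  step 4: D  (read a: E→D)
  step 5: C  (read a: D→C)
  step 6: E  (read b: C→E)

The earliest repeat is at step j = 3: M is in E, which it already visited at step i = 1.
Since M has 6 states, any run of length ≥ 6 visits 6+1 states, so by pigeonhole some state repeats within the first 6 steps — that repeat gives the pumpable loop.

E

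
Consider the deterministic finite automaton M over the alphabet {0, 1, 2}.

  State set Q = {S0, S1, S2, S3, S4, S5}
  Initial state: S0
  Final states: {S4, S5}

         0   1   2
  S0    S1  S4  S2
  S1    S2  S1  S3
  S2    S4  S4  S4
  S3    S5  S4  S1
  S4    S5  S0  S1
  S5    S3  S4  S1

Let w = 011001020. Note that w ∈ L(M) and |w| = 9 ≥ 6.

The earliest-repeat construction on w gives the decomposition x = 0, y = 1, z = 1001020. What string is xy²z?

0111001020

xy^2z = 0·1·1·1001020 = 0111001020.
Reading y = 1 takes M from S1 back to S1, so after x·y·y the machine is still in S1, and z then leads to the accepting state S5. Hence 0111001020 ∈ L(M).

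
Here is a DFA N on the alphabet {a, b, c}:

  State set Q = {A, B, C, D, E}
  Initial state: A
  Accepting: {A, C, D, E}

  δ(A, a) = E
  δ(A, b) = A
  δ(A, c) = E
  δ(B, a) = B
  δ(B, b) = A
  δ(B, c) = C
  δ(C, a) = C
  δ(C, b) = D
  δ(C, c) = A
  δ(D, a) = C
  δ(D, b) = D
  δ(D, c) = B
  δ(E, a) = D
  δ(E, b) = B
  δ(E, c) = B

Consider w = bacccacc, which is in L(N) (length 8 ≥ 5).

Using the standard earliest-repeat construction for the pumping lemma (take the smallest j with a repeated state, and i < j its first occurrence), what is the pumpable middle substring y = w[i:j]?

b

Run of N on w = b a c c c a c c:
  step 0: A  (start)
  step 1: A  (read b: A→A)   ← first repeat (A seen earlier)
  step 2: E  (read a: A→E)
  step 3: B  (read c: E→B)
  step 4: C  (read c: B→C)
  step 5: A  (read c: C→A)
  step 6: E  (read a: A→E)
  step 7: B  (read c: E→B)
  step 8: C  (read c: B→C)

So i = 0, j = 1, giving x = w[0:0] = ε, y = w[0:1] = b, z = w[1:8] = acccacc.
Check: |xy| = 1 ≤ 5 and |y| = 1 ≥ 1. Reading y takes N from A back to A, so every xyⁱz is accepted.
Pumping length from the standard proof: p = 5 (the number of states). The repeated state found above gives |xy| = j ≤ 5 and |y| = j − i ≥ 1.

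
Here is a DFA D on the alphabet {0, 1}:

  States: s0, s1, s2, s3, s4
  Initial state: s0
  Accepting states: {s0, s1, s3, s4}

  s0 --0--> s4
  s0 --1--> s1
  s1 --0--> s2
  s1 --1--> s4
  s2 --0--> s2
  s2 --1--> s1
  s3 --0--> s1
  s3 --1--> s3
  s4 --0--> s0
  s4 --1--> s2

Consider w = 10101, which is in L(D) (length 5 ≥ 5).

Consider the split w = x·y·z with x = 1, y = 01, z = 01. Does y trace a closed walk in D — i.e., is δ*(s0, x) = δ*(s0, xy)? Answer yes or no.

State sequence: s0 -1-> s1 -0-> s2 -1-> s1

After x (step 1): s1. After xy (step 3): s1.
They match, so y = 01 drives D around a cycle from s1 back to itself; pumping y any number of times keeps D in s1 before reading z, and xyⁱz ∈ L(D) for every i ≥ 0.

yes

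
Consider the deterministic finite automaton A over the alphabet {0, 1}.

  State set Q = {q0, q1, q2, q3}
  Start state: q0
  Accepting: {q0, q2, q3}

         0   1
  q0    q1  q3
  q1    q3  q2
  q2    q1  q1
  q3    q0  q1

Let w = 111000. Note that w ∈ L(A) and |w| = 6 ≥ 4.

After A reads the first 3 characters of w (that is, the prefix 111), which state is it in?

q2

Run of A on the first 3 characters of w = 1 1 1:
  step 0: q0  (start)
  step 1: q3  (read 1: q0→q3)
  step 2: q1  (read 1: q3→q1)
  step 3: q2  (read 1: q1→q2)

After reading 3 characters, A is in state q2.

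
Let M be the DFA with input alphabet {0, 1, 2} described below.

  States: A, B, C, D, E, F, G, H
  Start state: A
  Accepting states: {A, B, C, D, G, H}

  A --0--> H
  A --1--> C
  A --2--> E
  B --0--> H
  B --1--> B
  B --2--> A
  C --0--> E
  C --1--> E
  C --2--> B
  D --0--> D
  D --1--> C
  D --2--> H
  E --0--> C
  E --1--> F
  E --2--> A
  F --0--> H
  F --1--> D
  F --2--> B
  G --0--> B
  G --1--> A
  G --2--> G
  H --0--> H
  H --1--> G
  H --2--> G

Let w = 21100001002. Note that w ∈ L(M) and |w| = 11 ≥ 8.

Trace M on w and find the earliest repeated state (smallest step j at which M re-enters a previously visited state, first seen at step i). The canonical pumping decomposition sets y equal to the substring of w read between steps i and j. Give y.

0

State sequence: A -2-> E -1-> F -1-> D -0-> D -0-> D -0-> D -0-> D -1-> C -0-> E -0-> C -2-> B
First repeat at step 4: D was already visited.

So i = 3, j = 4, giving x = w[0:3] = 211, y = w[3:4] = 0, z = w[4:11] = 0001002.
Check: |xy| = 4 ≤ 8 and |y| = 1 ≥ 1. Reading y takes M from D back to D, so every xyⁱz is accepted.
With |Q| = 8, pigeonhole forces a state repeat no later than step 8; the substring read between the first and second visits to that state can be pumped.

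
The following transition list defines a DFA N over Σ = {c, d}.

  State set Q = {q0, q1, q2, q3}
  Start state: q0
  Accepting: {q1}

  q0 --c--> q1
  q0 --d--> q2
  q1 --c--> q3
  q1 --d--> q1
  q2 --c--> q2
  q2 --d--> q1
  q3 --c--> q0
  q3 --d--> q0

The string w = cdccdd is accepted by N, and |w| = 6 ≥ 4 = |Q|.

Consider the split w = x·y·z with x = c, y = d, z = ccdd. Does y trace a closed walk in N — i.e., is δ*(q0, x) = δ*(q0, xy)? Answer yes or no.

State sequence: q0 -c-> q1 -d-> q1

After x (step 1): q1. After xy (step 2): q1.
They match, so y = d drives N around a cycle from q1 back to itself; pumping y any number of times keeps N in q1 before reading z, and xyⁱz ∈ L(N) for every i ≥ 0.

yes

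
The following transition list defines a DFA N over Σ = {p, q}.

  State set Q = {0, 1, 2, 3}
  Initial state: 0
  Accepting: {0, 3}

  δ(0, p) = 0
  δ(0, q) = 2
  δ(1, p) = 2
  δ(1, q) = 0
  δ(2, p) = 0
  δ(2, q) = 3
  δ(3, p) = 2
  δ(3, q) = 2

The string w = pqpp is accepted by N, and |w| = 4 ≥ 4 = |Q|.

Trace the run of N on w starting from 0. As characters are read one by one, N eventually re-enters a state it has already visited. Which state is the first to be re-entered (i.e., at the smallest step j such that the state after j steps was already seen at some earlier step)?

0

State sequence: 0 -p-> 0 -q-> 2 -p-> 0 -p-> 0
First repeat at step 1: 0 was already visited.

The earliest repeat is at step j = 1: N is in 0, which it already visited at step i = 0.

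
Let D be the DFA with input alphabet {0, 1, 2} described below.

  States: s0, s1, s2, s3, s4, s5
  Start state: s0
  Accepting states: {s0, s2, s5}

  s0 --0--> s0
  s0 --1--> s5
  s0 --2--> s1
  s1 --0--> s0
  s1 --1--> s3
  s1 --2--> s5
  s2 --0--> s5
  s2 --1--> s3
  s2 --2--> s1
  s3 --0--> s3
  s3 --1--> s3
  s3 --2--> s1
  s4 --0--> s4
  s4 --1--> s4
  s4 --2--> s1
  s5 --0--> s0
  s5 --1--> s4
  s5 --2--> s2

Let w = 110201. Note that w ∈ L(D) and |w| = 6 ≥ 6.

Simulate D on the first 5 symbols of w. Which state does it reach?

Run of D on the first 5 characters of w = 1 1 0 2 0:
  step 0: s0  (start)
  step 1: s5  (read 1: s0→s5)
  step 2: s4  (read 1: s5→s4)
  step 3: s4  (read 0: s4→s4)
  step 4: s1  (read 2: s4→s1)
  step 5: s0  (read 0: s1→s0)

After reading 5 characters, D is in state s0.

s0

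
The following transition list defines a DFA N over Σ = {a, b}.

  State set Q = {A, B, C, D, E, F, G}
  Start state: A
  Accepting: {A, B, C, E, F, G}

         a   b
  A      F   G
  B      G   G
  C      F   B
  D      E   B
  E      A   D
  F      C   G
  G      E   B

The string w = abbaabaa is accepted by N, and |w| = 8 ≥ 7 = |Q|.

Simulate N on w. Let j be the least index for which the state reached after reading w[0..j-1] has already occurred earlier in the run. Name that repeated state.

Run of N on w = a b b a a b a a:
  step 0: A  (start)
  step 1: F  (read a: A→F)
  step 2: G  (read b: F→G)
  step 3: B  (read b: G→B)
  step 4: G  (read a: B→G)   ← first repeat (G seen earlier)
  step 5: E  (read a: G→E)
  step 6: D  (read b: E→D)
  step 7: E  (read a: D→E)
  step 8: A  (read a: E→A)

The earliest repeat is at step j = 4: N is in G, which it already visited at step i = 2.
The DFA has 7 states, so the proof of the pumping lemma guarantees a repeated state among the first 7+1 visited; the segment between the two visits is the pumpable y.

G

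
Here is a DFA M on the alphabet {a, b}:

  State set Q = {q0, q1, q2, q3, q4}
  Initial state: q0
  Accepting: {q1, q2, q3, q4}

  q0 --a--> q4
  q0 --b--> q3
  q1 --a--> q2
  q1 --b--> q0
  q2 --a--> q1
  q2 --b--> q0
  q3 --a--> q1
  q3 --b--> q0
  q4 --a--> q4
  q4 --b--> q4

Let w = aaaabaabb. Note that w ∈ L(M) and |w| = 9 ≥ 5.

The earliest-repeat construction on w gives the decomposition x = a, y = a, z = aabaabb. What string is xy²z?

aaaaabaabb

xy^2z = a·a·a·aabaabb = aaaaabaabb.
Reading y = a takes M from q4 back to q4, so after x·y·y the machine is still in q4, and z then leads to the accepting state q4. Hence aaaaabaabb ∈ L(M).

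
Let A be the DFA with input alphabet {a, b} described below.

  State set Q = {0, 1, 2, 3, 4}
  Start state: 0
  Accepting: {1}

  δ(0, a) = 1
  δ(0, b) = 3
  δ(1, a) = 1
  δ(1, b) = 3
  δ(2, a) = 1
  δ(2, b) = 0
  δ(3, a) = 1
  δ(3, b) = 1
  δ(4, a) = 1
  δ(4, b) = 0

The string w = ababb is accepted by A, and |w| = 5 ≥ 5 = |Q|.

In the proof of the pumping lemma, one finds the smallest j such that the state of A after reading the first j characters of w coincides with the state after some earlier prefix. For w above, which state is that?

1

State sequence: 0 -a-> 1 -b-> 3 -a-> 1 -b-> 3 -b-> 1
First repeat at step 3: 1 was already visited.

The earliest repeat is at step j = 3: A is in 1, which it already visited at step i = 1.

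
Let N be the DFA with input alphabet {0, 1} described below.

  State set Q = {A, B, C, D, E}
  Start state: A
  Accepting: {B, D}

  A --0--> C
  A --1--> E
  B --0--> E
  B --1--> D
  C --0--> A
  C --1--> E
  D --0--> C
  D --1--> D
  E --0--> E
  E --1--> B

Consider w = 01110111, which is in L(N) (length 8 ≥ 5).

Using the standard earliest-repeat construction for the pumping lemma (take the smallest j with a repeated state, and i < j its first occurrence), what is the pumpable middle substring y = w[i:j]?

1110

State sequence: A -0-> C -1-> E -1-> B -1-> D -0-> C -1-> E -1-> B -1-> D
First repeat at step 5: C was already visited.

So i = 1, j = 5, giving x = w[0:1] = 0, y = w[1:5] = 1110, z = w[5:8] = 111.
Check: |xy| = 5 ≤ 5 and |y| = 4 ≥ 1. Reading y takes N from C back to C, so every xyⁱz is accepted.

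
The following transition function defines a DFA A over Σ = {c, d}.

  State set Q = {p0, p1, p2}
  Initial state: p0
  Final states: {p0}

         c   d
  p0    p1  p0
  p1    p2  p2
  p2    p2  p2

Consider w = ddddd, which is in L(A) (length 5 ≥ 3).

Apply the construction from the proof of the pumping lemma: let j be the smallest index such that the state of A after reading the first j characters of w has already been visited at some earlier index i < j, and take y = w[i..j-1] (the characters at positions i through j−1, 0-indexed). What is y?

d

Run of A on w = d d d d d:
  step 0: p0  (start)
  step 1: p0  (read d: p0→p0)   ← first repeat (p0 seen earlier)
  step 2: p0  (read d: p0→p0)
  step 3: p0  (read d: p0→p0)
  step 4: p0  (read d: p0→p0)
  step 5: p0  (read d: p0→p0)

So i = 0, j = 1, giving x = w[0:0] = ε, y = w[0:1] = d, z = w[1:5] = dddd.
Check: |xy| = 1 ≤ 3 and |y| = 1 ≥ 1. Reading y takes A from p0 back to p0, so every xyⁱz is accepted.
Pumping length from the standard proof: p = 3 (the number of states). The repeated state found above gives |xy| = j ≤ 3 and |y| = j − i ≥ 1.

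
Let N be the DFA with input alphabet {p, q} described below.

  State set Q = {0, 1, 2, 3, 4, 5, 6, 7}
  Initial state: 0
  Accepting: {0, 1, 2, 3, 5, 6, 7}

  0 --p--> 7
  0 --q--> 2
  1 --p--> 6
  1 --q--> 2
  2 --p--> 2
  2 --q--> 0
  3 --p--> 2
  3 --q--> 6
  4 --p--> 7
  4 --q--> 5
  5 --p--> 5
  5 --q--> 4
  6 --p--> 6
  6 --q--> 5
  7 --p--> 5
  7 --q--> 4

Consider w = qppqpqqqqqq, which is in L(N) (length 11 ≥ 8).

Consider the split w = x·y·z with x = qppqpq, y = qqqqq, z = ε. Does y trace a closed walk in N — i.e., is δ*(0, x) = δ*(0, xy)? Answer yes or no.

no

Run of N on the first 11 characters of w = q p p q p q q q q q q:
  step 0: 0  (start)
  step 1: 2  (read q: 0→2)
  step 2: 2  (read p: 2→2)
  step 3: 2  (read p: 2→2)
  step 4: 0  (read q: 2→0)
  step 5: 7  (read p: 0→7)
  step 6: 4  (read q: 7→4)
  step 7: 5  (read q: 4→5)
  step 8: 4  (read q: 5→4)
  step 9: 5  (read q: 4→5)
  step 10: 4  (read q: 5→4)
  step 11: 5  (read q: 4→5)

After x (step 6): 4. After xy (step 11): 5.
They differ (4 ≠ 5), so y is not a cycle from the state after x; this split is not the one the pumping-lemma construction produces, and pumping y need not keep the string in L(N).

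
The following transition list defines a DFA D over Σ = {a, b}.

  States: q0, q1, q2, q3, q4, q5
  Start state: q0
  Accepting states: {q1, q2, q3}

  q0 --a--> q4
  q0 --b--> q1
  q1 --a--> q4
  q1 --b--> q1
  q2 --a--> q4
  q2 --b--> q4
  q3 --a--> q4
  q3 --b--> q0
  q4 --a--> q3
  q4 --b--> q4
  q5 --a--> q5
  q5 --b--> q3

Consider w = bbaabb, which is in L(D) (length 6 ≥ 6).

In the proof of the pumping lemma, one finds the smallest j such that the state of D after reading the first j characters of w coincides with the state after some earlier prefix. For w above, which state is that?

State sequence: q0 -b-> q1 -b-> q1 -a-> q4 -a-> q3 -b-> q0 -b-> q1
First repeat at step 2: q1 was already visited.

The earliest repeat is at step j = 2: D is in q1, which it already visited at step i = 1.
Pumping length from the standard proof: p = 6 (the number of states). The repeated state found above gives |xy| = j ≤ 6 and |y| = j − i ≥ 1.

q1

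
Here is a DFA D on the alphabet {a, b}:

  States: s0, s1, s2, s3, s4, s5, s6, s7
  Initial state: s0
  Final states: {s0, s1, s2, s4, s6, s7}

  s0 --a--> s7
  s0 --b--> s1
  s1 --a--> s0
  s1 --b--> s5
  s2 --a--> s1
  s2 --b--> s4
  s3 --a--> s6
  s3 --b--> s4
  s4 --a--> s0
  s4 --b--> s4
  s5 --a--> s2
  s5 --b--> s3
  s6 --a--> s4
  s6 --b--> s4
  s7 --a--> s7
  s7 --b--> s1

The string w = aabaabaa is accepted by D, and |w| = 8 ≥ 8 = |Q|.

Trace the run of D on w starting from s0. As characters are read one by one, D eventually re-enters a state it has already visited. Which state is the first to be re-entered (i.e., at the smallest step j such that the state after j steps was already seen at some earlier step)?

Run of D on w = a a b a a b a a:
  step 0: s0  (start)
  step 1: s7  (read a: s0→s7)
  step 2: s7  (read a: s7→s7)   ← first repeat (s7 seen earlier)
  step 3: s1  (read b: s7→s1)
  step 4: s0  (read a: s1→s0)
  step 5: s7  (read a: s0→s7)
  step 6: s1  (read b: s7→s1)
  step 7: s0  (read a: s1→s0)
  step 8: s7  (read a: s0→s7)

The earliest repeat is at step j = 2: D is in s7, which it already visited at step i = 1.
With |Q| = 8, pigeonhole forces a state repeat no later than step 8; the substring read between the first and second visits to that state can be pumped.

s7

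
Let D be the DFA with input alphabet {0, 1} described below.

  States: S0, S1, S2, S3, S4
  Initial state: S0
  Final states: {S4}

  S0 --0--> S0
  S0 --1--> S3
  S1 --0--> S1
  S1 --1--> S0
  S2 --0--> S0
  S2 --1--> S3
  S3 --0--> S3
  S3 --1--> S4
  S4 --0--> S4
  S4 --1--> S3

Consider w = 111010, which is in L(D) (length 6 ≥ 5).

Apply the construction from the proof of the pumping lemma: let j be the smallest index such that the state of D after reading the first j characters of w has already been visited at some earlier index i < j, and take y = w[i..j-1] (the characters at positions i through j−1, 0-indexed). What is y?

Run of D on w = 1 1 1 0 1 0:
  step 0: S0  (start)
  step 1: S3  (read 1: S0→S3)
  step 2: S4  (read 1: S3→S4)
  step 3: S3  (read 1: S4→S3)   ← first repeat (S3 seen earlier)
  step 4: S3  (read 0: S3→S3)
  step 5: S4  (read 1: S3→S4)
  step 6: S4  (read 0: S4→S4)

So i = 1, j = 3, giving x = w[0:1] = 1, y = w[1:3] = 11, z = w[3:6] = 010.
Check: |xy| = 3 ≤ 5 and |y| = 2 ≥ 1. Reading y takes D from S3 back to S3, so every xyⁱz is accepted.
The DFA has 5 states, so the proof of the pumping lemma guarantees a repeated state among the first 5+1 visited; the segment between the two visits is the pumpable y.

11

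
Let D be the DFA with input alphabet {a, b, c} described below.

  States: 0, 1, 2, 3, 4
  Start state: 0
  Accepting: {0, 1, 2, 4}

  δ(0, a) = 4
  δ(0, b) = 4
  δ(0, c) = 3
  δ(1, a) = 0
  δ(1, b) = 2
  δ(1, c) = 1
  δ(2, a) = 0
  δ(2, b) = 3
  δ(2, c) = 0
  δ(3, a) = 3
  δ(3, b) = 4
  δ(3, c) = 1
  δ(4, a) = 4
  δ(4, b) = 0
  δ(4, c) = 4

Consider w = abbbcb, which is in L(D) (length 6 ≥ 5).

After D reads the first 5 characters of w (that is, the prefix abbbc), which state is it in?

3

Run of D on the first 5 characters of w = a b b b c:
  step 0: 0  (start)
  step 1: 4  (read a: 0→4)
  step 2: 0  (read b: 4→0)
  step 3: 4  (read b: 0→4)
  step 4: 0  (read b: 4→0)
  step 5: 3  (read c: 0→3)

After reading 5 characters, D is in state 3.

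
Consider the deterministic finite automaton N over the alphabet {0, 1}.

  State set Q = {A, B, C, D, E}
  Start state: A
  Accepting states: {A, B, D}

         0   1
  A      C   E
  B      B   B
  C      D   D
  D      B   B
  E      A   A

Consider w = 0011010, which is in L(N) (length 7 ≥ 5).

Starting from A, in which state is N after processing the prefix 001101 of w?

B

Run of N on the first 6 characters of w = 0 0 1 1 0 1:
  step 0: A  (start)
  step 1: C  (read 0: A→C)
  step 2: D  (read 0: C→D)
  step 3: B  (read 1: D→B)
  step 4: B  (read 1: B→B)
  step 5: B  (read 0: B→B)
  step 6: B  (read 1: B→B)

After reading 6 characters, N is in state B.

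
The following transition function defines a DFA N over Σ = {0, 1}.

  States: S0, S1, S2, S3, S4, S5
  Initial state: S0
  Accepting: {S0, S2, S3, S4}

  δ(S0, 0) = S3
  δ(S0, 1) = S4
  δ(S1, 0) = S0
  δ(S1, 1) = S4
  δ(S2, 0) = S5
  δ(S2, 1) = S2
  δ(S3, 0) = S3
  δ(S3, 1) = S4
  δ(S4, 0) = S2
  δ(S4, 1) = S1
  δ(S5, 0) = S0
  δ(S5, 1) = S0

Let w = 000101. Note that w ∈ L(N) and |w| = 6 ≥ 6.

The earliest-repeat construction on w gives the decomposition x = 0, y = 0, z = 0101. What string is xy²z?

0000101

xy^2z = 0·0·0·0101 = 0000101.
Reading y = 0 takes N from S3 back to S3, so after x·y·y the machine is still in S3, and z then leads to the accepting state S2. Hence 0000101 ∈ L(N).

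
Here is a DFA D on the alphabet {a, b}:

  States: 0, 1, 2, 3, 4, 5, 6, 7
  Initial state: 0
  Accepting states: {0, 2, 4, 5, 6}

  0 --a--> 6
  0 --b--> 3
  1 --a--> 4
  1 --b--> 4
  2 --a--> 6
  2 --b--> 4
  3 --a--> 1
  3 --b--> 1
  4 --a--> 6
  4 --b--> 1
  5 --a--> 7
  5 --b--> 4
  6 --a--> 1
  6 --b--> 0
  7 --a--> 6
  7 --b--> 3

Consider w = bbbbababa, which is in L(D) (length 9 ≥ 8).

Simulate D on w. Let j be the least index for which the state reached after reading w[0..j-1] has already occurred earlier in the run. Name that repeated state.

1

Run of D on w = b b b b a b a b a:
  step 0: 0  (start)
  step 1: 3  (read b: 0→3)
  step 2: 1  (read b: 3→1)
  step 3: 4  (read b: 1→4)
  step 4: 1  (read b: 4→1)   ← first repeat (1 seen earlier)
  step 5: 4  (read a: 1→4)
  step 6: 1  (read b: 4→1)
  step 7: 4  (read a: 1→4)
  step 8: 1  (read b: 4→1)
  step 9: 4  (read a: 1→4)

The earliest repeat is at step j = 4: D is in 1, which it already visited at step i = 2.
With |Q| = 8, pigeonhole forces a state repeat no later than step 8; the substring read between the first and second visits to that state can be pumped.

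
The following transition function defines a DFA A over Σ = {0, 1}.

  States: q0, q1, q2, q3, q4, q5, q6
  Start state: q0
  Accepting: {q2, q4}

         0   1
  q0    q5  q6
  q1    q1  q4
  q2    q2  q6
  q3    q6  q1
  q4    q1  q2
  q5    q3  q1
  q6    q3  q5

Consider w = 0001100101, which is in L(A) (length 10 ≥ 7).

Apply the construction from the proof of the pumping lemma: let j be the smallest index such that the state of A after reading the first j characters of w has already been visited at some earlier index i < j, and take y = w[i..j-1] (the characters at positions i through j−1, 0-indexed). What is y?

Run of A on w = 0 0 0 1 1 0 0 1 0 1:
  step 0: q0  (start)
  step 1: q5  (read 0: q0→q5)
  step 2: q3  (read 0: q5→q3)
  step 3: q6  (read 0: q3→q6)
  step 4: q5  (read 1: q6→q5)   ← first repeat (q5 seen earlier)
  step 5: q1  (read 1: q5→q1)
  step 6: q1  (read 0: q1→q1)
  step 7: q1  (read 0: q1→q1)
  step 8: q4  (read 1: q1→q4)
  step 9: q1  (read 0: q4→q1)
  step 10: q4  (read 1: q1→q4)

So i = 1, j = 4, giving x = w[0:1] = 0, y = w[1:4] = 001, z = w[4:10] = 100101.
Check: |xy| = 4 ≤ 7 and |y| = 3 ≥ 1. Reading y takes A from q5 back to q5, so every xyⁱz is accepted.
The DFA has 7 states, so the proof of the pumping lemma guarantees a repeated state among the first 7+1 visited; the segment between the two visits is the pumpable y.

001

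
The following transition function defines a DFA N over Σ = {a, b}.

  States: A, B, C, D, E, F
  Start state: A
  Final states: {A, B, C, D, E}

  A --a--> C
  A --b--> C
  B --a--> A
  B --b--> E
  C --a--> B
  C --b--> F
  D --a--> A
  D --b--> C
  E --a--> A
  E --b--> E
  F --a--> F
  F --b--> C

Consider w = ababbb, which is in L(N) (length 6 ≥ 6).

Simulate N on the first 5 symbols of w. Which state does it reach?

F

State sequence: A -a-> C -b-> F -a-> F -b-> C -b-> F

After reading 5 characters, N is in state F.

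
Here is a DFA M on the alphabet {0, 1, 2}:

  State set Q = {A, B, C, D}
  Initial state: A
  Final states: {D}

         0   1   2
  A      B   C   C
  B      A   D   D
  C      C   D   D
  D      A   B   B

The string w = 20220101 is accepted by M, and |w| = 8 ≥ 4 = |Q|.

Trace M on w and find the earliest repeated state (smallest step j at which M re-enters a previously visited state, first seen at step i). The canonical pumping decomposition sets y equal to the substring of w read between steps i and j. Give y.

0

State sequence: A -2-> C -0-> C -2-> D -2-> B -0-> A -1-> C -0-> C -1-> D
First repeat at step 2: C was already visited.

So i = 1, j = 2, giving x = w[0:1] = 2, y = w[1:2] = 0, z = w[2:8] = 220101.
Check: |xy| = 2 ≤ 4 and |y| = 1 ≥ 1. Reading y takes M from C back to C, so every xyⁱz is accepted.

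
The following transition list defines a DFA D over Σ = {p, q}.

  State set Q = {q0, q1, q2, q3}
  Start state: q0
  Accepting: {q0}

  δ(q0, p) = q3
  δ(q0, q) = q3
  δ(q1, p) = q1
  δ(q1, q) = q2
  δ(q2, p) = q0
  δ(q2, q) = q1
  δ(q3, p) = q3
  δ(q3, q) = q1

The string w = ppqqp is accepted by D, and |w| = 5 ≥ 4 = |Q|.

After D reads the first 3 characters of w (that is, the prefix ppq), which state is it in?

State sequence: q0 -p-> q3 -p-> q3 -q-> q1

After reading 3 characters, D is in state q1.
(This kind of state-tracing is the core of the pumping-lemma construction: with 4 states, pigeonhole forces a repeat within the first 4 steps.)

q1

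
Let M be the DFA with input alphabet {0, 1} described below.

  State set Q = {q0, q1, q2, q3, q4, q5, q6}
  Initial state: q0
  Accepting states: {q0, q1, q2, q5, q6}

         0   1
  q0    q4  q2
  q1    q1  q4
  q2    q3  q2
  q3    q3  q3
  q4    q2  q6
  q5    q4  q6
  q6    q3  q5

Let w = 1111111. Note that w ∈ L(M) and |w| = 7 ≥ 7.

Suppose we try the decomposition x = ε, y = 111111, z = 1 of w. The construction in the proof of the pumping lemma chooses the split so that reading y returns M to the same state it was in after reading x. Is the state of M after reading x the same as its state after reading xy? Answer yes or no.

Run of M on the first 6 characters of w = 1 1 1 1 1 1:
  step 0: q0  (start)
  step 1: q2  (read 1: q0→q2)
  step 2: q2  (read 1: q2→q2)
  step 3: q2  (read 1: q2→q2)
  step 4: q2  (read 1: q2→q2)
  step 5: q2  (read 1: q2→q2)
  step 6: q2  (read 1: q2→q2)

After x (step 0): q0. After xy (step 6): q2.
They differ (q0 ≠ q2), so y is not a cycle from the state after x; this split is not the one the pumping-lemma construction produces, and pumping y need not keep the string in L(M).

no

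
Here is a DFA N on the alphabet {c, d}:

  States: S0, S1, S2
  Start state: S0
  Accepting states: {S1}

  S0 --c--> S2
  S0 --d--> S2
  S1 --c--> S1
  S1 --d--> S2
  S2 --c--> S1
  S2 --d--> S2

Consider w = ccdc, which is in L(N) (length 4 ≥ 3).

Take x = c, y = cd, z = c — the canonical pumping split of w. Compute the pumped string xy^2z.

xy^2z = c·cd·cd·c = ccdcdc.
Reading y = cd takes N from S2 back to S2, so after x·y·y the machine is still in S2, and z then leads to the accepting state S1. Hence ccdcdc ∈ L(N).

ccdcdc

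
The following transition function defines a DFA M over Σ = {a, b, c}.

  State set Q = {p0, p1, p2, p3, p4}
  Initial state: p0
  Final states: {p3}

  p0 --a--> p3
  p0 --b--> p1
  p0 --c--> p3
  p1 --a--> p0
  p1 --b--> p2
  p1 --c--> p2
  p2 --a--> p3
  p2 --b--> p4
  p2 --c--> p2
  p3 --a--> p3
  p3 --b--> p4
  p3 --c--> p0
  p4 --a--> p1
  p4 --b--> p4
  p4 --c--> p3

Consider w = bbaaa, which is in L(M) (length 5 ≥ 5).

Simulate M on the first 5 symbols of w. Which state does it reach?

p3

Run of M on the first 5 characters of w = b b a a a:
  step 0: p0  (start)
  step 1: p1  (read b: p0→p1)
  step 2: p2  (read b: p1→p2)
  step 3: p3  (read a: p2→p3)
  step 4: p3  (read a: p3→p3)
  step 5: p3  (read a: p3→p3)

After reading 5 characters, M is in state p3.
(This kind of state-tracing is the core of the pumping-lemma construction: with 5 states, pigeonhole forces a repeat within the first 5 steps.)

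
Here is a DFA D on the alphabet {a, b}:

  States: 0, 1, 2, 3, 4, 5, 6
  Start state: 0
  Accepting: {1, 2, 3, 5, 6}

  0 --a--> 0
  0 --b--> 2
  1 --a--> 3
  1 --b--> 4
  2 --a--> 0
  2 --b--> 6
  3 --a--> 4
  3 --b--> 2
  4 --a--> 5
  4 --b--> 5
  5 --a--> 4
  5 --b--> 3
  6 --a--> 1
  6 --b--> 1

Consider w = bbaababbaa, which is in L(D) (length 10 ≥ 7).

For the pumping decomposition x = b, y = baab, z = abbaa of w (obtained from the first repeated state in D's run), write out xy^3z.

xy^3z = b·baab·baab·baab·abbaa = bbaabbaabbaababbaa.
Reading y = baab takes D from 2 back to 2, so after x·y·y·y the machine is still in 2, and z then leads to the accepting state 3. Hence bbaabbaabbaababbaa ∈ L(D).

bbaabbaabbaababbaa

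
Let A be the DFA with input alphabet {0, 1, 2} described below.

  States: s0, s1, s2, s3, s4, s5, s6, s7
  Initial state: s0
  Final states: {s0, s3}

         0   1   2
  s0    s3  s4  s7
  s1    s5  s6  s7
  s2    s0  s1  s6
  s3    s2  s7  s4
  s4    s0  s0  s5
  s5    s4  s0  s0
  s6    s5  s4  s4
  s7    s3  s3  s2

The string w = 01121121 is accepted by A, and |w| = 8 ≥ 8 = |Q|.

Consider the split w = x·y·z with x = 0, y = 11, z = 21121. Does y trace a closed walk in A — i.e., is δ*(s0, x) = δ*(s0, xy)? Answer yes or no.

State sequence: s0 -0-> s3 -1-> s7 -1-> s3

After x (step 1): s3. After xy (step 3): s3.
They match, so y = 11 drives A around a cycle from s3 back to itself; pumping y any number of times keeps A in s3 before reading z, and xyⁱz ∈ L(A) for every i ≥ 0.

yes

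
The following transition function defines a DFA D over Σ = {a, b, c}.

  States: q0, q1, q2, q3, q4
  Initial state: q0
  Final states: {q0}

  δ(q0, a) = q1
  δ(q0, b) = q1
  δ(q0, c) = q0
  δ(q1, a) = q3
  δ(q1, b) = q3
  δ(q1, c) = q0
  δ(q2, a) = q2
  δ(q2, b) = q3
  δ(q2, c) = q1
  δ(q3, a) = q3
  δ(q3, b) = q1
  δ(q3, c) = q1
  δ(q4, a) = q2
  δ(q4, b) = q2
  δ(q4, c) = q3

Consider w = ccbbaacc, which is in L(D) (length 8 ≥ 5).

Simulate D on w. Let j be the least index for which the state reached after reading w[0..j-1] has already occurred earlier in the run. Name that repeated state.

q0

State sequence: q0 -c-> q0 -c-> q0 -b-> q1 -b-> q3 -a-> q3 -a-> q3 -c-> q1 -c-> q0
First repeat at step 1: q0 was already visited.

The earliest repeat is at step j = 1: D is in q0, which it already visited at step i = 0.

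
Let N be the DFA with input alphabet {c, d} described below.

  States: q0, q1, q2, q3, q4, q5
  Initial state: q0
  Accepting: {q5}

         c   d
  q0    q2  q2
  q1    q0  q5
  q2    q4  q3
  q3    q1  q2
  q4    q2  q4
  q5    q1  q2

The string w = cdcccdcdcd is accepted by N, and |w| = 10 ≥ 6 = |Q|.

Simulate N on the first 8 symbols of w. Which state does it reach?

q5

Run of N on the first 8 characters of w = c d c c c d c d:
  step 0: q0  (start)
  step 1: q2  (read c: q0→q2)
  step 2: q3  (read d: q2→q3)
  step 3: q1  (read c: q3→q1)
  step 4: q0  (read c: q1→q0)
  step 5: q2  (read c: q0→q2)
  step 6: q3  (read d: q2→q3)
  step 7: q1  (read c: q3→q1)
  step 8: q5  (read d: q1→q5)

After reading 8 characters, N is in state q5.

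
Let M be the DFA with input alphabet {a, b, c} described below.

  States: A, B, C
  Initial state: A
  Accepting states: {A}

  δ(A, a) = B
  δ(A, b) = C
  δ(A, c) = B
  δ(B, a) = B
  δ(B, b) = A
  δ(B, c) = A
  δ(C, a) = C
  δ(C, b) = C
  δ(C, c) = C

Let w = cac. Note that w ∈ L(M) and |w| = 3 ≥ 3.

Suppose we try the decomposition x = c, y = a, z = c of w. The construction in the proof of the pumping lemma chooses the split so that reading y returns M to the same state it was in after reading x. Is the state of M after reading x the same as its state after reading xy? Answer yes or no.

yes

State sequence: A -c-> B -a-> B

After x (step 1): B. After xy (step 2): B.
They match, so y = a drives M around a cycle from B back to itself; pumping y any number of times keeps M in B before reading z, and xyⁱz ∈ L(M) for every i ≥ 0.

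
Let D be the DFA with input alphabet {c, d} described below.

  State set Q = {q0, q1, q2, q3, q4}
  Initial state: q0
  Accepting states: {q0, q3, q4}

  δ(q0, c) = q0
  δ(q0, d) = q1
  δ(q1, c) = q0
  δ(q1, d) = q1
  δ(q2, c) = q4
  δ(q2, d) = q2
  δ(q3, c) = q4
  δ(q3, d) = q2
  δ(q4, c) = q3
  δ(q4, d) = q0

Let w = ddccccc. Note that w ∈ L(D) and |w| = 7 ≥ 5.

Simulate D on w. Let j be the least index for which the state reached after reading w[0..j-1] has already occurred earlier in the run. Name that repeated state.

Run of D on w = d d c c c c c:
  step 0: q0  (start)
  step 1: q1  (read d: q0→q1)
  step 2: q1  (read d: q1→q1)   ← first repeat (q1 seen earlier)
  step 3: q0  (read c: q1→q0)
  step 4: q0  (read c: q0→q0)
  step 5: q0  (read c: q0→q0)
  step 6: q0  (read c: q0→q0)
  step 7: q0  (read c: q0→q0)

The earliest repeat is at step j = 2: D is in q1, which it already visited at step i = 1.
Pumping length from the standard proof: p = 5 (the number of states). The repeated state found above gives |xy| = j ≤ 5 and |y| = j − i ≥ 1.

q1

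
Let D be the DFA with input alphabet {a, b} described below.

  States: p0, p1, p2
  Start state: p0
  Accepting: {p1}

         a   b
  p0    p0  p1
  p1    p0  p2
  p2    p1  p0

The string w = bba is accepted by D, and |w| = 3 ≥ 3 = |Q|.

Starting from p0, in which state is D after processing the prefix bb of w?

p2

State sequence: p0 -b-> p1 -b-> p2

After reading 2 characters, D is in state p2.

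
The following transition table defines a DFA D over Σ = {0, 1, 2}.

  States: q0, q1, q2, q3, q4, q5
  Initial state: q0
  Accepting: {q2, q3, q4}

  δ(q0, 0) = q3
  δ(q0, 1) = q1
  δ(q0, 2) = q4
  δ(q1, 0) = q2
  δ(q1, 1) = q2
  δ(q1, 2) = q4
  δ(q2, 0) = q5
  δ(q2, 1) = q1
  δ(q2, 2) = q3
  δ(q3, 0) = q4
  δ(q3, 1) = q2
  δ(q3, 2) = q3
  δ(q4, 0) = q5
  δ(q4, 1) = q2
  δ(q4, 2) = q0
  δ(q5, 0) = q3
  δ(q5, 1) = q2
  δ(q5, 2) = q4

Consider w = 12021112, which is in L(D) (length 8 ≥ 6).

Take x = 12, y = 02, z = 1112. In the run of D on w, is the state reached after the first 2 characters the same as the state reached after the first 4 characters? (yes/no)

yes

Run of D on the first 4 characters of w = 1 2 0 2:
  step 0: q0  (start)
  step 1: q1  (read 1: q0→q1)
  step 2: q4  (read 2: q1→q4)
  step 3: q5  (read 0: q4→q5)
  step 4: q4  (read 2: q5→q4)

After x (step 2): q4. After xy (step 4): q4.
They match, so y = 02 drives D around a cycle from q4 back to itself; pumping y any number of times keeps D in q4 before reading z, and xyⁱz ∈ L(D) for every i ≥ 0.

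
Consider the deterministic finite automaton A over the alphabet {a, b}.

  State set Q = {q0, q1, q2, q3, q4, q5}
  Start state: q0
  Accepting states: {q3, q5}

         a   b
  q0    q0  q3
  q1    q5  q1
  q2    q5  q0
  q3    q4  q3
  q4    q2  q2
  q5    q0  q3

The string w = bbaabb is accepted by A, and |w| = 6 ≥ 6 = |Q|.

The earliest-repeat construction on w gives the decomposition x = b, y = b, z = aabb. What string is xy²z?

bbbaabb

xy^2z = b·b·b·aabb = bbbaabb.
Reading y = b takes A from q3 back to q3, so after x·y·y the machine is still in q3, and z then leads to the accepting state q3. Hence bbbaabb ∈ L(A).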